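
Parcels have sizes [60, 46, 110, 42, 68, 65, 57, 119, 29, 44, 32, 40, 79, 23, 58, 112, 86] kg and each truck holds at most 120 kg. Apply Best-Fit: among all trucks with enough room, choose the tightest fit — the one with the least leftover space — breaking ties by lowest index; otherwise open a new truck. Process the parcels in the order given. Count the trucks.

11

60 kg → truck 1 (remaining 60 kg)
46 kg → truck 1 (remaining 14 kg)
110 kg → truck 2 (remaining 10 kg)
42 kg → truck 3 (remaining 78 kg)
68 kg → truck 3 (remaining 10 kg)
65 kg → truck 4 (remaining 55 kg)
57 kg → truck 5 (remaining 63 kg)
119 kg → truck 6 (remaining 1 kg)
29 kg → truck 4 (remaining 26 kg)
44 kg → truck 5 (remaining 19 kg)
32 kg → truck 7 (remaining 88 kg)
40 kg → truck 7 (remaining 48 kg)
79 kg → truck 8 (remaining 41 kg)
23 kg → truck 4 (remaining 3 kg)
58 kg → truck 9 (remaining 62 kg)
112 kg → truck 10 (remaining 8 kg)
86 kg → truck 11 (remaining 34 kg)
Final trucks: [60,46] [110] [42,68] [65,29,23] [57,44] [119] [32,40] [79] [58] [112] [86].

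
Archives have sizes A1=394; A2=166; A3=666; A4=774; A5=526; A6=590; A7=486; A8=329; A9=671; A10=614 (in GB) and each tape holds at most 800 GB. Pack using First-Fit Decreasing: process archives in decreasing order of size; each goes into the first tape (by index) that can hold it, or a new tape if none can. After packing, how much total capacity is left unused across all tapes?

1184

Sorted descending: 774, 671, 666, 614, 590, 526, 486, 394, 329, 166.
tape 1: place 774 GB, 26 GB left
tape 2: place 671 GB, 129 GB left
tape 3: place 666 GB, 134 GB left
tape 4: place 614 GB, 186 GB left
tape 5: place 590 GB, 210 GB left
tape 6: place 526 GB, 274 GB left
tape 7: place 486 GB, 314 GB left
tape 8: place 394 GB, 406 GB left
tape 8: place 329 GB, 77 GB left
tape 4: place 166 GB, 20 GB left
8 tapes × 800 GB = 6400 GB; used 5216 GB; unused 1184 GB.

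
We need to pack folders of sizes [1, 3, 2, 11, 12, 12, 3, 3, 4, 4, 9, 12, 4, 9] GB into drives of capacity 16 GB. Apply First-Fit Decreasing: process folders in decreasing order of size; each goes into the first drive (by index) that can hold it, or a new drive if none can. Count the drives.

Sorted descending: 12, 12, 12, 11, 9, 9, 4, 4, 4, 3, 3, 3, 2, 1.
drive 1: place 12 GB, 4 GB left
drive 2: place 12 GB, 4 GB left
drive 3: place 12 GB, 4 GB left
drive 4: place 11 GB, 5 GB left
drive 5: place 9 GB, 7 GB left
drive 6: place 9 GB, 7 GB left
drive 1: place 4 GB, 0 GB left
drive 2: place 4 GB, 0 GB left
drive 3: place 4 GB, 0 GB left
drive 4: place 3 GB, 2 GB left
drive 5: place 3 GB, 4 GB left
drive 5: place 3 GB, 1 GB left
drive 4: place 2 GB, 0 GB left
drive 5: place 1 GB, 0 GB left

6 drives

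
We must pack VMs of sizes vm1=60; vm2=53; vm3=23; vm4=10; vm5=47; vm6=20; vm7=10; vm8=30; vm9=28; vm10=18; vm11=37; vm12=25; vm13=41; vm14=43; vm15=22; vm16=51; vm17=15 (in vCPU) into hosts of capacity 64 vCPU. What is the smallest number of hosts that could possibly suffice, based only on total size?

Total size = 60 + 53 + 23 + 10 + 47 + 20 + 10 + 30 + 28 + 18 + 37 + 25 + 41 + 43 + 22 + 51 + 15 = 533 vCPU.
⌈533 / 64⌉ = 9.

9 hosts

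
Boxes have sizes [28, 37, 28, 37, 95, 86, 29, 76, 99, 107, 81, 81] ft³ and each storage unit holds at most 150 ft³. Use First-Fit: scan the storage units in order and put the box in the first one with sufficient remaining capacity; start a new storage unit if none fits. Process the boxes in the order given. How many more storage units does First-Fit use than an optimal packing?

1

First-Fit: [28,37,28,37] [95,29] [86] [76] [99] [107] [81] [81] → 8 storage units.
7 boxes exceed 75 ft³ (half the capacity), and no two of those can share a storage unit, so at least 7 storage units are needed.
An optimal packing achieves that bound: [107,37] [99,37] [95,29] [86,28,28] [81] [81] [76] → 7 storage units.
Excess: 8 − 7 = 1.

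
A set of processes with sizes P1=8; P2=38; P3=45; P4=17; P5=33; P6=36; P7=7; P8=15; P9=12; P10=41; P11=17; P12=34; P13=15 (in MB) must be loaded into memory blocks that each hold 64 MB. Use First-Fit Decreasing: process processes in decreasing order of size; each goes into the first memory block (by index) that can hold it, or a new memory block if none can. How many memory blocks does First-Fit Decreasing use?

Sorted descending: 45, 41, 38, 36, 34, 33, 17, 17, 15, 15, 12, 8, 7.
memory block 1: place 45 MB, 19 MB left
memory block 2: place 41 MB, 23 MB left
memory block 3: place 38 MB, 26 MB left
memory block 4: place 36 MB, 28 MB left
memory block 5: place 34 MB, 30 MB left
memory block 6: place 33 MB, 31 MB left
memory block 1: place 17 MB, 2 MB left
memory block 2: place 17 MB, 6 MB left
memory block 3: place 15 MB, 11 MB left
memory block 4: place 15 MB, 13 MB left
memory block 4: place 12 MB, 1 MB left
memory block 3: place 8 MB, 3 MB left
memory block 5: place 7 MB, 23 MB left

6 memory blocks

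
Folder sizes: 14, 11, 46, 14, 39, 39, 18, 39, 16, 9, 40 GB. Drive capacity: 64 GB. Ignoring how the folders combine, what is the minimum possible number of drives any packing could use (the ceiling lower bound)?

Total size = 14 + 11 + 46 + 14 + 39 + 39 + 18 + 39 + 16 + 9 + 40 = 285 GB.
⌈285 / 64⌉ = 5.

5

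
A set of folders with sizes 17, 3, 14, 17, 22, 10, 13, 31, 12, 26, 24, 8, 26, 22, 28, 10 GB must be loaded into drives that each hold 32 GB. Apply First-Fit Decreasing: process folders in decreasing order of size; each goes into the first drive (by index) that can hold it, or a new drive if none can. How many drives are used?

Sorted descending: 31, 28, 26, 26, 24, 22, 22, 17, 17, 14, 13, 12, 10, 10, 8, 3.
Put 31 GB in drive 1; 1 GB remain.
Put 28 GB in drive 2; 4 GB remain.
Put 26 GB in drive 3; 6 GB remain.
Put 26 GB in drive 4; 6 GB remain.
Put 24 GB in drive 5; 8 GB remain.
Put 22 GB in drive 6; 10 GB remain.
Put 22 GB in drive 7; 10 GB remain.
Put 17 GB in drive 8; 15 GB remain.
Put 17 GB in drive 9; 15 GB remain.
Put 14 GB in drive 8; 1 GB remain.
Put 13 GB in drive 9; 2 GB remain.
Put 12 GB in drive 10; 20 GB remain.
Put 10 GB in drive 6; 0 GB remain.
Put 10 GB in drive 7; 0 GB remain.
Put 8 GB in drive 5; 0 GB remain.
Put 3 GB in drive 2; 1 GB remain.

10 drives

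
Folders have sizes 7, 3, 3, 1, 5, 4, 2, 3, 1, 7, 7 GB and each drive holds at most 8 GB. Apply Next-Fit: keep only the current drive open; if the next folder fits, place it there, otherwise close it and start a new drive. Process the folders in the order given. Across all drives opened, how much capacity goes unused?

drive 1: place 7 GB, 1 GB left
drive 2: place 3 GB, 5 GB left
drive 2: place 3 GB, 2 GB left
drive 2: place 1 GB, 1 GB left
drive 3: place 5 GB, 3 GB left
drive 4: place 4 GB, 4 GB left
drive 4: place 2 GB, 2 GB left
drive 5: place 3 GB, 5 GB left
drive 5: place 1 GB, 4 GB left
drive 6: place 7 GB, 1 GB left
drive 7: place 7 GB, 1 GB left
7 drives × 8 GB = 56 GB; used 43 GB; unused 13 GB.

13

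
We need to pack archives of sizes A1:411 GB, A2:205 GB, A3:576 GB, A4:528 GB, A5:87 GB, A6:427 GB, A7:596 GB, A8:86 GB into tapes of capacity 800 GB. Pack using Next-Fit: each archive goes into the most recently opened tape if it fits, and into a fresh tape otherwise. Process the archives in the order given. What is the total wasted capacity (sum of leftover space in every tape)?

A1 (411 GB) → tape 1 (remaining 389 GB)
A2 (205 GB) → tape 1 (remaining 184 GB)
A3 (576 GB) → tape 2 (remaining 224 GB)
A4 (528 GB) → tape 3 (remaining 272 GB)
A5 (87 GB) → tape 3 (remaining 185 GB)
A6 (427 GB) → tape 4 (remaining 373 GB)
A7 (596 GB) → tape 5 (remaining 204 GB)
A8 (86 GB) → tape 5 (remaining 118 GB)
5 tapes × 800 GB = 4000 GB; used 2916 GB; unused 1084 GB.

1084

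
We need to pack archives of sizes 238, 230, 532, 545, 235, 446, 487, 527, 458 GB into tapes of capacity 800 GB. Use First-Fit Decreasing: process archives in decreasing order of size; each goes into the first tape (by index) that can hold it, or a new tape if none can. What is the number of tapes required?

6 tapes

Sorted descending: 545, 532, 527, 487, 458, 446, 238, 235, 230.
Put 545 GB in tape 1; 255 GB remain.
Put 532 GB in tape 2; 268 GB remain.
Put 527 GB in tape 3; 273 GB remain.
Put 487 GB in tape 4; 313 GB remain.
Put 458 GB in tape 5; 342 GB remain.
Put 446 GB in tape 6; 354 GB remain.
Put 238 GB in tape 1; 17 GB remain.
Put 235 GB in tape 2; 33 GB remain.
Put 230 GB in tape 3; 43 GB remain.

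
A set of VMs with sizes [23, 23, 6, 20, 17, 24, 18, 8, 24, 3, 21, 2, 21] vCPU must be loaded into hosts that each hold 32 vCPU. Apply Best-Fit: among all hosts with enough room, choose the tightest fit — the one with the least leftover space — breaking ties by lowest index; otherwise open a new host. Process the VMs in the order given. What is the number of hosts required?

Put 23 vCPU in host 1; 9 vCPU remain.
Put 23 vCPU in host 2; 9 vCPU remain.
Put 6 vCPU in host 1; 3 vCPU remain.
Put 20 vCPU in host 3; 12 vCPU remain.
Put 17 vCPU in host 4; 15 vCPU remain.
Put 24 vCPU in host 5; 8 vCPU remain.
Put 18 vCPU in host 6; 14 vCPU remain.
Put 8 vCPU in host 5; 0 vCPU remain.
Put 24 vCPU in host 7; 8 vCPU remain.
Put 3 vCPU in host 1; 0 vCPU remain.
Put 21 vCPU in host 8; 11 vCPU remain.
Put 2 vCPU in host 7; 6 vCPU remain.
Put 21 vCPU in host 9; 11 vCPU remain.

9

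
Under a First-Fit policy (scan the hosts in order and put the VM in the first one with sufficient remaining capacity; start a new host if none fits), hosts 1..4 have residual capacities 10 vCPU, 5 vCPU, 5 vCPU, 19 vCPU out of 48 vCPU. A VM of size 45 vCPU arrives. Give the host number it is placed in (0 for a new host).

0

No host has ≥ 45 vCPU free, so a new host is opened.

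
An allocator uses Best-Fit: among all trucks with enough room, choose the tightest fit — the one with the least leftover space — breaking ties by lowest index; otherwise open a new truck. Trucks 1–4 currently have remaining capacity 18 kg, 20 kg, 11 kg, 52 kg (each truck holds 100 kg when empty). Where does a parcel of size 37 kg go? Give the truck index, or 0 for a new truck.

4

Trucks with room: truck 4 (52 kg).
Tightest fit is truck 4 with 52 kg free.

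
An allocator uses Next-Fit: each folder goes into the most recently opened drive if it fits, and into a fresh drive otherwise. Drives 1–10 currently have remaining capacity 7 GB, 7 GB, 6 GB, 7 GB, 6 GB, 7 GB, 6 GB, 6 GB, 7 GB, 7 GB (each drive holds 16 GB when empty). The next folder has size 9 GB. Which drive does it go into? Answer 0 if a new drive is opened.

Next-Fit only looks at drive 10, which has 7 GB free.
9 GB does not fit, so a new drive is opened.

0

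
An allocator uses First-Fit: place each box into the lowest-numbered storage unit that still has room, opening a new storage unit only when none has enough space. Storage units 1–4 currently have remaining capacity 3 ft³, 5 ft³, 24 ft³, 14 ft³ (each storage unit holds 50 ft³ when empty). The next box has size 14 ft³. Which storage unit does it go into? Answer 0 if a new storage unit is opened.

3

Storage units with room: storage unit 3 (24 ft³), storage unit 4 (14 ft³).
The first with room is storage unit 3.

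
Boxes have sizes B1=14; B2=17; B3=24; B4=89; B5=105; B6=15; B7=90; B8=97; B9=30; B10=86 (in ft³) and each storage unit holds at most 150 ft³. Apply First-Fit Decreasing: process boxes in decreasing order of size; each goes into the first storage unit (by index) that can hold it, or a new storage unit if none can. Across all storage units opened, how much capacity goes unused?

Sorted descending: 105, 97, 90, 89, 86, 30, 24, 17, 15, 14.
storage unit 1: place 105 ft³, 45 ft³ left
storage unit 2: place 97 ft³, 53 ft³ left
storage unit 3: place 90 ft³, 60 ft³ left
storage unit 4: place 89 ft³, 61 ft³ left
storage unit 5: place 86 ft³, 64 ft³ left
storage unit 1: place 30 ft³, 15 ft³ left
storage unit 2: place 24 ft³, 29 ft³ left
storage unit 2: place 17 ft³, 12 ft³ left
storage unit 1: place 15 ft³, 0 ft³ left
storage unit 3: place 14 ft³, 46 ft³ left
5 storage units × 150 ft³ = 750 ft³; used 567 ft³; unused 183 ft³.

183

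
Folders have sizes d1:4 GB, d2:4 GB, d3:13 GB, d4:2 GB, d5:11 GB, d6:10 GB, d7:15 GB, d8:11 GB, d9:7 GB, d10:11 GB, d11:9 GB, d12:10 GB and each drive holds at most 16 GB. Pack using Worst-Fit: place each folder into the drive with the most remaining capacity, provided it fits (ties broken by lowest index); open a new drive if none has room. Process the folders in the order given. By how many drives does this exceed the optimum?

Worst-Fit: [4,4,2] [13] [11] [10] [15] [11] [7,9] [11] [10] → 9 drives.
8 folders exceed 8 GB (half the capacity), and no two of those can share a drive, so at least 8 drives are needed.
An optimal packing achieves that bound: [15] [13,2] [11,4] [11,4] [11] [10] [10] [9,7] → 8 drives.
Excess: 9 − 8 = 1.

1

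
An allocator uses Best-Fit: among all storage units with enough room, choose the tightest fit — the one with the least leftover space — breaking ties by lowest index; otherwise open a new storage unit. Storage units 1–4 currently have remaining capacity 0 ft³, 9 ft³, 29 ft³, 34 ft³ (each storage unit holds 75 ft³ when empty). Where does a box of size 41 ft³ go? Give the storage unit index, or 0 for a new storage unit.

0

No storage unit has ≥ 41 ft³ free, so a new storage unit is opened.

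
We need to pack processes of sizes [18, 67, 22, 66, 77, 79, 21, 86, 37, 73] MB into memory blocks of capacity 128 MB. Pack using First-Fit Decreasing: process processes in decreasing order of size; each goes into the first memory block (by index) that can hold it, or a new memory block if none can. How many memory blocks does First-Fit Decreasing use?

Sorted descending: 86, 79, 77, 73, 67, 66, 37, 22, 21, 18.
Put 86 MB in memory block 1; 42 MB remain.
Put 79 MB in memory block 2; 49 MB remain.
Put 77 MB in memory block 3; 51 MB remain.
Put 73 MB in memory block 4; 55 MB remain.
Put 67 MB in memory block 5; 61 MB remain.
Put 66 MB in memory block 6; 62 MB remain.
Put 37 MB in memory block 1; 5 MB remain.
Put 22 MB in memory block 2; 27 MB remain.
Put 21 MB in memory block 2; 6 MB remain.
Put 18 MB in memory block 3; 33 MB remain.

6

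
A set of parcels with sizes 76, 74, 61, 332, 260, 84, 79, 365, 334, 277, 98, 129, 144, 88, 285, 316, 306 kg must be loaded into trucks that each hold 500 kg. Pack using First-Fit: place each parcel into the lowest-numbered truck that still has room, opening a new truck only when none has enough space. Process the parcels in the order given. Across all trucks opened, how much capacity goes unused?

76 kg → truck 1 (remaining 424 kg)
74 kg → truck 1 (remaining 350 kg)
61 kg → truck 1 (remaining 289 kg)
332 kg → truck 2 (remaining 168 kg)
260 kg → truck 1 (remaining 29 kg)
84 kg → truck 2 (remaining 84 kg)
79 kg → truck 2 (remaining 5 kg)
365 kg → truck 3 (remaining 135 kg)
334 kg → truck 4 (remaining 166 kg)
277 kg → truck 5 (remaining 223 kg)
98 kg → truck 3 (remaining 37 kg)
129 kg → truck 4 (remaining 37 kg)
144 kg → truck 5 (remaining 79 kg)
88 kg → truck 6 (remaining 412 kg)
285 kg → truck 6 (remaining 127 kg)
316 kg → truck 7 (remaining 184 kg)
306 kg → truck 8 (remaining 194 kg)
8 trucks × 500 kg = 4000 kg; used 3308 kg; unused 692 kg.

692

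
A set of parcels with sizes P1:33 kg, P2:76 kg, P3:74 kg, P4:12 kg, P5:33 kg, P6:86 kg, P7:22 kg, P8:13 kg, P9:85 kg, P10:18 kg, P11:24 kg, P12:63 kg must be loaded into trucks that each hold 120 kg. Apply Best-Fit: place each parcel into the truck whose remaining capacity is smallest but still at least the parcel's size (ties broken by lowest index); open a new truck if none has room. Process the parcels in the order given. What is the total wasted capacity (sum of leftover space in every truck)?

P1 (33 kg) → truck 1 (remaining 87 kg)
P2 (76 kg) → truck 1 (remaining 11 kg)
P3 (74 kg) → truck 2 (remaining 46 kg)
P4 (12 kg) → truck 2 (remaining 34 kg)
P5 (33 kg) → truck 2 (remaining 1 kg)
P6 (86 kg) → truck 3 (remaining 34 kg)
P7 (22 kg) → truck 3 (remaining 12 kg)
P8 (13 kg) → truck 4 (remaining 107 kg)
P9 (85 kg) → truck 4 (remaining 22 kg)
P10 (18 kg) → truck 4 (remaining 4 kg)
P11 (24 kg) → truck 5 (remaining 96 kg)
P12 (63 kg) → truck 5 (remaining 33 kg)
5 trucks × 120 kg = 600 kg; used 539 kg; unused 61 kg.

61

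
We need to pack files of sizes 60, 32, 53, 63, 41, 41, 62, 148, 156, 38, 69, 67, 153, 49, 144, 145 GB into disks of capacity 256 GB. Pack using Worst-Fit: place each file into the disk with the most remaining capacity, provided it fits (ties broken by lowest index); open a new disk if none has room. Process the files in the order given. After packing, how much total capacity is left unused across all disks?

471

Put 60 GB in disk 1; 196 GB remain.
Put 32 GB in disk 1; 164 GB remain.
Put 53 GB in disk 1; 111 GB remain.
Put 63 GB in disk 1; 48 GB remain.
Put 41 GB in disk 1; 7 GB remain.
Put 41 GB in disk 2; 215 GB remain.
Put 62 GB in disk 2; 153 GB remain.
Put 148 GB in disk 2; 5 GB remain.
Put 156 GB in disk 3; 100 GB remain.
Put 38 GB in disk 3; 62 GB remain.
Put 69 GB in disk 4; 187 GB remain.
Put 67 GB in disk 4; 120 GB remain.
Put 153 GB in disk 5; 103 GB remain.
Put 49 GB in disk 4; 71 GB remain.
Put 144 GB in disk 6; 112 GB remain.
Put 145 GB in disk 7; 111 GB remain.
7 disks × 256 GB = 1792 GB; used 1321 GB; unused 471 GB.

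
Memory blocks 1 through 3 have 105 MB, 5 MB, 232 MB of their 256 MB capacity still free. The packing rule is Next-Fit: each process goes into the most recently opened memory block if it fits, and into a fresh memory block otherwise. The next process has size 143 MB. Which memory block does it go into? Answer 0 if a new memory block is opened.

3

Next-Fit only looks at memory block 3, which has 232 MB free.
143 MB fits there.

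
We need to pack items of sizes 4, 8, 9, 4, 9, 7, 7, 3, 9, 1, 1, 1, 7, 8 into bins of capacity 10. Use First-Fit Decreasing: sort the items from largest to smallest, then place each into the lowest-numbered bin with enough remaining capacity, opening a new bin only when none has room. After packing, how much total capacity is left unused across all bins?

12

Sorted descending: 9, 9, 9, 8, 8, 7, 7, 7, 4, 4, 3, 1, 1, 1.
9 → bin 1 (remaining 1)
9 → bin 2 (remaining 1)
9 → bin 3 (remaining 1)
8 → bin 4 (remaining 2)
8 → bin 5 (remaining 2)
7 → bin 6 (remaining 3)
7 → bin 7 (remaining 3)
7 → bin 8 (remaining 3)
4 → bin 9 (remaining 6)
4 → bin 9 (remaining 2)
3 → bin 6 (remaining 0)
1 → bin 1 (remaining 0)
1 → bin 2 (remaining 0)
1 → bin 3 (remaining 0)
9 bins × 10 = 90; used 78; unused 12.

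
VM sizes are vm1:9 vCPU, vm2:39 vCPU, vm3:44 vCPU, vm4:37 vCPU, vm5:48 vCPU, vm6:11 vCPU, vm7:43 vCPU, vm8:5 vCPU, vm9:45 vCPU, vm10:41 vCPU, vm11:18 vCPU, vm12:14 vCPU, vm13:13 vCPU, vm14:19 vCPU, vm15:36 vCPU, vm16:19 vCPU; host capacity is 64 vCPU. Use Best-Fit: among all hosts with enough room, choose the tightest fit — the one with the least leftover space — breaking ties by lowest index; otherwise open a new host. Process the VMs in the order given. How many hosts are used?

8

vm1 (9 vCPU) → host 1 (remaining 55 vCPU)
vm2 (39 vCPU) → host 1 (remaining 16 vCPU)
vm3 (44 vCPU) → host 2 (remaining 20 vCPU)
vm4 (37 vCPU) → host 3 (remaining 27 vCPU)
vm5 (48 vCPU) → host 4 (remaining 16 vCPU)
vm6 (11 vCPU) → host 1 (remaining 5 vCPU)
vm7 (43 vCPU) → host 5 (remaining 21 vCPU)
vm8 (5 vCPU) → host 1 (remaining 0 vCPU)
vm9 (45 vCPU) → host 6 (remaining 19 vCPU)
vm10 (41 vCPU) → host 7 (remaining 23 vCPU)
vm11 (18 vCPU) → host 6 (remaining 1 vCPU)
vm12 (14 vCPU) → host 4 (remaining 2 vCPU)
vm13 (13 vCPU) → host 2 (remaining 7 vCPU)
vm14 (19 vCPU) → host 5 (remaining 2 vCPU)
vm15 (36 vCPU) → host 8 (remaining 28 vCPU)
vm16 (19 vCPU) → host 7 (remaining 4 vCPU)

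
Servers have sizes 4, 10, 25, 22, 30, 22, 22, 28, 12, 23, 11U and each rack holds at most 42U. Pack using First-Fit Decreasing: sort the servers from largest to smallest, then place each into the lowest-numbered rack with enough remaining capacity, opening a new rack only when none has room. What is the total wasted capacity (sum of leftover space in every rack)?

Sorted descending: 30, 28, 25, 23, 22, 22, 22, 12, 11, 10, 4.
rack 1: place 30U, 12U left
rack 2: place 28U, 14U left
rack 3: place 25U, 17U left
rack 4: place 23U, 19U left
rack 5: place 22U, 20U left
rack 6: place 22U, 20U left
rack 7: place 22U, 20U left
rack 1: place 12U, 0U left
rack 2: place 11U, 3U left
rack 3: place 10U, 7U left
rack 3: place 4U, 3U left
7 racks × 42U = 294U; used 209U; unused 85U.

85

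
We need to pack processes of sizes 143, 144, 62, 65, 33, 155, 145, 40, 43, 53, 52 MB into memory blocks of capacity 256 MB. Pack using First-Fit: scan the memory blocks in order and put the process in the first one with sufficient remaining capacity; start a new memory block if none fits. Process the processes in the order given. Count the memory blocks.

4

Put 143 MB in memory block 1; 113 MB remain.
Put 144 MB in memory block 2; 112 MB remain.
Put 62 MB in memory block 1; 51 MB remain.
Put 65 MB in memory block 2; 47 MB remain.
Put 33 MB in memory block 1; 18 MB remain.
Put 155 MB in memory block 3; 101 MB remain.
Put 145 MB in memory block 4; 111 MB remain.
Put 40 MB in memory block 2; 7 MB remain.
Put 43 MB in memory block 3; 58 MB remain.
Put 53 MB in memory block 3; 5 MB remain.
Put 52 MB in memory block 4; 59 MB remain.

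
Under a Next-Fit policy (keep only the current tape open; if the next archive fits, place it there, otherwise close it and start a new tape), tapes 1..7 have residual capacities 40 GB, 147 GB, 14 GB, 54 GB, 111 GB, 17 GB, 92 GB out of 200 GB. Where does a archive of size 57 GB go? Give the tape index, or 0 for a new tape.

Next-Fit only looks at tape 7, which has 92 GB free.
57 GB fits there.

7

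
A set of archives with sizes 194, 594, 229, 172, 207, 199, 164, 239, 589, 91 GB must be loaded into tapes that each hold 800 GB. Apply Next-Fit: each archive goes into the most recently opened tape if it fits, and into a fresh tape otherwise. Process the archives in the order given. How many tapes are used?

194 GB → tape 1 (remaining 606 GB)
594 GB → tape 1 (remaining 12 GB)
229 GB → tape 2 (remaining 571 GB)
172 GB → tape 2 (remaining 399 GB)
207 GB → tape 2 (remaining 192 GB)
199 GB → tape 3 (remaining 601 GB)
164 GB → tape 3 (remaining 437 GB)
239 GB → tape 3 (remaining 198 GB)
589 GB → tape 4 (remaining 211 GB)
91 GB → tape 4 (remaining 120 GB)
Final tapes: [194,594] [229,172,207] [199,164,239] [589,91].

4 tapes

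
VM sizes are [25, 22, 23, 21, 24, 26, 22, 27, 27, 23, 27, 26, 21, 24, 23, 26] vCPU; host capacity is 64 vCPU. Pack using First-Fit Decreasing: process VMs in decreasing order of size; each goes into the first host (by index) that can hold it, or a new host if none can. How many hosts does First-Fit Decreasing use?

Sorted descending: 27, 27, 27, 26, 26, 26, 25, 24, 24, 23, 23, 23, 22, 22, 21, 21.
Put 27 vCPU in host 1; 37 vCPU remain.
Put 27 vCPU in host 1; 10 vCPU remain.
Put 27 vCPU in host 2; 37 vCPU remain.
Put 26 vCPU in host 2; 11 vCPU remain.
Put 26 vCPU in host 3; 38 vCPU remain.
Put 26 vCPU in host 3; 12 vCPU remain.
Put 25 vCPU in host 4; 39 vCPU remain.
Put 24 vCPU in host 4; 15 vCPU remain.
Put 24 vCPU in host 5; 40 vCPU remain.
Put 23 vCPU in host 5; 17 vCPU remain.
Put 23 vCPU in host 6; 41 vCPU remain.
Put 23 vCPU in host 6; 18 vCPU remain.
Put 22 vCPU in host 7; 42 vCPU remain.
Put 22 vCPU in host 7; 20 vCPU remain.
Put 21 vCPU in host 8; 43 vCPU remain.
Put 21 vCPU in host 8; 22 vCPU remain.

8 hosts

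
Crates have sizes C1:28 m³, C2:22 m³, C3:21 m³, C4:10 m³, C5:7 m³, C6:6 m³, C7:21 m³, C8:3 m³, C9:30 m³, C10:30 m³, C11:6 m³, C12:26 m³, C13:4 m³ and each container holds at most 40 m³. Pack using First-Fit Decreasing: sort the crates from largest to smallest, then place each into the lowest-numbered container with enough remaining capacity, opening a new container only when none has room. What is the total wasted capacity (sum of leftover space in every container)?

66

Sorted descending: 30, 30, 28, 26, 22, 21, 21, 10, 7, 6, 6, 4, 3.
container 1: place 30 m³, 10 m³ left
container 2: place 30 m³, 10 m³ left
container 3: place 28 m³, 12 m³ left
container 4: place 26 m³, 14 m³ left
container 5: place 22 m³, 18 m³ left
container 6: place 21 m³, 19 m³ left
container 7: place 21 m³, 19 m³ left
container 1: place 10 m³, 0 m³ left
container 2: place 7 m³, 3 m³ left
container 3: place 6 m³, 6 m³ left
container 3: place 6 m³, 0 m³ left
container 4: place 4 m³, 10 m³ left
container 2: place 3 m³, 0 m³ left
7 containers × 40 m³ = 280 m³; used 214 m³; unused 66 m³.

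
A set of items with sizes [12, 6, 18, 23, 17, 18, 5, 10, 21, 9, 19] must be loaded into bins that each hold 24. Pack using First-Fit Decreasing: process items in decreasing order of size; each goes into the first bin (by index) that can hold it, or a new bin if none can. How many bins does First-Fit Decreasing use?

Sorted descending: 23, 21, 19, 18, 18, 17, 12, 10, 9, 6, 5.
bin 1: place 23, 1 left
bin 2: place 21, 3 left
bin 3: place 19, 5 left
bin 4: place 18, 6 left
bin 5: place 18, 6 left
bin 6: place 17, 7 left
bin 7: place 12, 12 left
bin 7: place 10, 2 left
bin 8: place 9, 15 left
bin 4: place 6, 0 left
bin 3: place 5, 0 left
Final bins: [23] [21] [19,5] [18,6] [18] [17] [12,10] [9].

8 bins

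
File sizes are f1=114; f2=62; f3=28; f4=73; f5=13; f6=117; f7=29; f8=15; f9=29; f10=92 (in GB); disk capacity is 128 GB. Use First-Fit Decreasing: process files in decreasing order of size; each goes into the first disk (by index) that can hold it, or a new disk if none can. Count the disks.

Sorted descending: 117, 114, 92, 73, 62, 29, 29, 28, 15, 13.
Put 117 GB in disk 1; 11 GB remain.
Put 114 GB in disk 2; 14 GB remain.
Put 92 GB in disk 3; 36 GB remain.
Put 73 GB in disk 4; 55 GB remain.
Put 62 GB in disk 5; 66 GB remain.
Put 29 GB in disk 3; 7 GB remain.
Put 29 GB in disk 4; 26 GB remain.
Put 28 GB in disk 5; 38 GB remain.
Put 15 GB in disk 4; 11 GB remain.
Put 13 GB in disk 2; 1 GB remain.

5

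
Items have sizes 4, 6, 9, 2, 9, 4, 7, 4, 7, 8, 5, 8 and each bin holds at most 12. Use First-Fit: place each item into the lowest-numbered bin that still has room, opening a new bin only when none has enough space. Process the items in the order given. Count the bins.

4 → bin 1 (remaining 8)
6 → bin 1 (remaining 2)
9 → bin 2 (remaining 3)
2 → bin 1 (remaining 0)
9 → bin 3 (remaining 3)
4 → bin 4 (remaining 8)
7 → bin 4 (remaining 1)
4 → bin 5 (remaining 8)
7 → bin 5 (remaining 1)
8 → bin 6 (remaining 4)
5 → bin 7 (remaining 7)
8 → bin 8 (remaining 4)

8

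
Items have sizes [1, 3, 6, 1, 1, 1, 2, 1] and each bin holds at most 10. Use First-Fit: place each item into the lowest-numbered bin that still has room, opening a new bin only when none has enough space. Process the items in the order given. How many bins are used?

2

Put 1 in bin 1; 9 remain.
Put 3 in bin 1; 6 remain.
Put 6 in bin 1; 0 remain.
Put 1 in bin 2; 9 remain.
Put 1 in bin 2; 8 remain.
Put 1 in bin 2; 7 remain.
Put 2 in bin 2; 5 remain.
Put 1 in bin 2; 4 remain.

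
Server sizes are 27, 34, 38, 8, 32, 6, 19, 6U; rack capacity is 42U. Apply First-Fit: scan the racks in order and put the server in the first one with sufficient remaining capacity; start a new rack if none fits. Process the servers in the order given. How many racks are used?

5

rack 1: place 27U, 15U left
rack 2: place 34U, 8U left
rack 3: place 38U, 4U left
rack 1: place 8U, 7U left
rack 4: place 32U, 10U left
rack 1: place 6U, 1U left
rack 5: place 19U, 23U left
rack 2: place 6U, 2U left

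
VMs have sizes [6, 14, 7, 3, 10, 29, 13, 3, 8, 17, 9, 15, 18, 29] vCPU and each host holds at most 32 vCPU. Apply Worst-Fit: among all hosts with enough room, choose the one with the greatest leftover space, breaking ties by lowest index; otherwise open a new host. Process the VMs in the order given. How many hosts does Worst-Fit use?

6 vCPU → host 1 (remaining 26 vCPU)
14 vCPU → host 1 (remaining 12 vCPU)
7 vCPU → host 1 (remaining 5 vCPU)
3 vCPU → host 1 (remaining 2 vCPU)
10 vCPU → host 2 (remaining 22 vCPU)
29 vCPU → host 3 (remaining 3 vCPU)
13 vCPU → host 2 (remaining 9 vCPU)
3 vCPU → host 2 (remaining 6 vCPU)
8 vCPU → host 4 (remaining 24 vCPU)
17 vCPU → host 4 (remaining 7 vCPU)
9 vCPU → host 5 (remaining 23 vCPU)
15 vCPU → host 5 (remaining 8 vCPU)
18 vCPU → host 6 (remaining 14 vCPU)
29 vCPU → host 7 (remaining 3 vCPU)
Final hosts: [6,14,7,3] [10,13,3] [29] [8,17] [9,15] [18] [29].

7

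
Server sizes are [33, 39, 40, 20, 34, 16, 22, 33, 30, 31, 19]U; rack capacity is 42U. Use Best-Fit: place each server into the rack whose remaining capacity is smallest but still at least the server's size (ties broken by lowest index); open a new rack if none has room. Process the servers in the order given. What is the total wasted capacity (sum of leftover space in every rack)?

rack 1: place 33U, 9U left
rack 2: place 39U, 3U left
rack 3: place 40U, 2U left
rack 4: place 20U, 22U left
rack 5: place 34U, 8U left
rack 4: place 16U, 6U left
rack 6: place 22U, 20U left
rack 7: place 33U, 9U left
rack 8: place 30U, 12U left
rack 9: place 31U, 11U left
rack 6: place 19U, 1U left
9 racks × 42U = 378U; used 317U; unused 61U.

61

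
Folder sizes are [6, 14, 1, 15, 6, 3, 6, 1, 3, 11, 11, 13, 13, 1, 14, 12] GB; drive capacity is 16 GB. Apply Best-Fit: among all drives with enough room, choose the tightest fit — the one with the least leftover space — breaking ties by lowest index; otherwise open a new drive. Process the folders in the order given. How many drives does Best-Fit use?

Put 6 GB in drive 1; 10 GB remain.
Put 14 GB in drive 2; 2 GB remain.
Put 1 GB in drive 2; 1 GB remain.
Put 15 GB in drive 3; 1 GB remain.
Put 6 GB in drive 1; 4 GB remain.
Put 3 GB in drive 1; 1 GB remain.
Put 6 GB in drive 4; 10 GB remain.
Put 1 GB in drive 1; 0 GB remain.
Put 3 GB in drive 4; 7 GB remain.
Put 11 GB in drive 5; 5 GB remain.
Put 11 GB in drive 6; 5 GB remain.
Put 13 GB in drive 7; 3 GB remain.
Put 13 GB in drive 8; 3 GB remain.
Put 1 GB in drive 2; 0 GB remain.
Put 14 GB in drive 9; 2 GB remain.
Put 12 GB in drive 10; 4 GB remain.
Final drives: [6,6,3,1] [14,1,1] [15] [6,3] [11] [11] [13] [13] [14] [12].

10 drives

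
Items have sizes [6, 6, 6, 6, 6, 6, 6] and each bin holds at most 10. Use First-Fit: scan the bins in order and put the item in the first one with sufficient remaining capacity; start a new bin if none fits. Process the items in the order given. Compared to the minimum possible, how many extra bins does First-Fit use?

First-Fit: [6] [6] [6] [6] [6] [6] [6] → 7 bins.
7 items exceed 5 (half the capacity), and no two of those can share a bin, so at least 7 bins are needed.
So 7 is already optimal.

0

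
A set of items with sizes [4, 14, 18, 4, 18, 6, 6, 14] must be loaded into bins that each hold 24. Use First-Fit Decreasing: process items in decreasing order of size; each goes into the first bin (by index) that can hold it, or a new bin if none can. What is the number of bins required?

4

Sorted descending: 18, 18, 14, 14, 6, 6, 4, 4.
bin 1: place 18, 6 left
bin 2: place 18, 6 left
bin 3: place 14, 10 left
bin 4: place 14, 10 left
bin 1: place 6, 0 left
bin 2: place 6, 0 left
bin 3: place 4, 6 left
bin 3: place 4, 2 left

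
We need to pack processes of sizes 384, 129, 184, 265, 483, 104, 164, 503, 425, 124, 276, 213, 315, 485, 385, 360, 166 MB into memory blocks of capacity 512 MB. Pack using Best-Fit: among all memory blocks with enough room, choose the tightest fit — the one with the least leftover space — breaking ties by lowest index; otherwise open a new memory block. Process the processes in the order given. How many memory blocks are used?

384 MB → memory block 1 (remaining 128 MB)
129 MB → memory block 2 (remaining 383 MB)
184 MB → memory block 2 (remaining 199 MB)
265 MB → memory block 3 (remaining 247 MB)
483 MB → memory block 4 (remaining 29 MB)
104 MB → memory block 1 (remaining 24 MB)
164 MB → memory block 2 (remaining 35 MB)
503 MB → memory block 5 (remaining 9 MB)
425 MB → memory block 6 (remaining 87 MB)
124 MB → memory block 3 (remaining 123 MB)
276 MB → memory block 7 (remaining 236 MB)
213 MB → memory block 7 (remaining 23 MB)
315 MB → memory block 8 (remaining 197 MB)
485 MB → memory block 9 (remaining 27 MB)
385 MB → memory block 10 (remaining 127 MB)
360 MB → memory block 11 (remaining 152 MB)
166 MB → memory block 8 (remaining 31 MB)
Final memory blocks: [384,104] [129,184,164] [265,124] [483] [503] [425] [276,213] [315,166] [485] [385] [360].

11 memory blocks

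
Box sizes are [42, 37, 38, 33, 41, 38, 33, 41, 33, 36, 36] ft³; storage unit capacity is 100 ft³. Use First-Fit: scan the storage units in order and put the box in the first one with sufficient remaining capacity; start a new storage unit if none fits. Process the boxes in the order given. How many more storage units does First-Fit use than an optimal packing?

1

First-Fit: [42,37] [38,33] [41,38] [33,41] [33,36] [36] → 6 storage units.
Total size 408 ft³; any packing needs at least ⌈408/100⌉ = 5 storage units.
An optimal packing achieves that bound: [42,41] [41,38] [38,37] [36,36] [33,33,33] → 5 storage units.
Excess: 6 − 5 = 1.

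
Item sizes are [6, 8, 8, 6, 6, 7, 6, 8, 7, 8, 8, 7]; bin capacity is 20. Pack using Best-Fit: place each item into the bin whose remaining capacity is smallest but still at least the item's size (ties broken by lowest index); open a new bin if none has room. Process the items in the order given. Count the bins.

bin 1: place 6, 14 left
bin 1: place 8, 6 left
bin 2: place 8, 12 left
bin 1: place 6, 0 left
bin 2: place 6, 6 left
bin 3: place 7, 13 left
bin 2: place 6, 0 left
bin 3: place 8, 5 left
bin 4: place 7, 13 left
bin 4: place 8, 5 left
bin 5: place 8, 12 left
bin 5: place 7, 5 left
Final bins: [6,8,6] [8,6,6] [7,8] [7,8] [8,7].

5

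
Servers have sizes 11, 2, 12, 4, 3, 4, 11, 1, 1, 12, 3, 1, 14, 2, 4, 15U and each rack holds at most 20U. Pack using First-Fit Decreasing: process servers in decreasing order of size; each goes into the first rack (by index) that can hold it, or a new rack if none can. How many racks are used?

6

Sorted descending: 15, 14, 12, 12, 11, 11, 4, 4, 4, 3, 3, 2, 2, 1, 1, 1.
Put 15U in rack 1; 5U remain.
Put 14U in rack 2; 6U remain.
Put 12U in rack 3; 8U remain.
Put 12U in rack 4; 8U remain.
Put 11U in rack 5; 9U remain.
Put 11U in rack 6; 9U remain.
Put 4U in rack 1; 1U remain.
Put 4U in rack 2; 2U remain.
Put 4U in rack 3; 4U remain.
Put 3U in rack 3; 1U remain.
Put 3U in rack 4; 5U remain.
Put 2U in rack 2; 0U remain.
Put 2U in rack 4; 3U remain.
Put 1U in rack 1; 0U remain.
Put 1U in rack 3; 0U remain.
Put 1U in rack 4; 2U remain.
Final racks: [15,4,1] [14,4,2] [12,4,3,1] [12,3,2,1] [11] [11].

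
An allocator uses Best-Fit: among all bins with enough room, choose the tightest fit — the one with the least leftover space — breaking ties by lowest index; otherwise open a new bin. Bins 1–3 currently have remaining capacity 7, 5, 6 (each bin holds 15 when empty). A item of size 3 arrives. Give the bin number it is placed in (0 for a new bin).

2

Bins with room: bin 1 (7), bin 2 (5), bin 3 (6).
Tightest fit is bin 2 with 5 free.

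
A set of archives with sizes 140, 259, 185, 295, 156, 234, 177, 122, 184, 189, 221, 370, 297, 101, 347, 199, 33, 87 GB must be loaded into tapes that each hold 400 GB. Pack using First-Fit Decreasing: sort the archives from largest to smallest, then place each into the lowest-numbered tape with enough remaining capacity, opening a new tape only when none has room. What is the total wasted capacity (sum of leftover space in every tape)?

Sorted descending: 370, 347, 297, 295, 259, 234, 221, 199, 189, 185, 184, 177, 156, 140, 122, 101, 87, 33.
370 GB → tape 1 (remaining 30 GB)
347 GB → tape 2 (remaining 53 GB)
297 GB → tape 3 (remaining 103 GB)
295 GB → tape 4 (remaining 105 GB)
259 GB → tape 5 (remaining 141 GB)
234 GB → tape 6 (remaining 166 GB)
221 GB → tape 7 (remaining 179 GB)
199 GB → tape 8 (remaining 201 GB)
189 GB → tape 8 (remaining 12 GB)
185 GB → tape 9 (remaining 215 GB)
184 GB → tape 9 (remaining 31 GB)
177 GB → tape 7 (remaining 2 GB)
156 GB → tape 6 (remaining 10 GB)
140 GB → tape 5 (remaining 1 GB)
122 GB → tape 10 (remaining 278 GB)
101 GB → tape 3 (remaining 2 GB)
87 GB → tape 4 (remaining 18 GB)
33 GB → tape 2 (remaining 20 GB)
10 tapes × 400 GB = 4000 GB; used 3596 GB; unused 404 GB.

404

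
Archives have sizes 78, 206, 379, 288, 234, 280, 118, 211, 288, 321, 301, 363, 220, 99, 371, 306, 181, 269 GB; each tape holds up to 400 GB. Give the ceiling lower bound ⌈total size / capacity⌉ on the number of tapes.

Total size = 78 + 206 + 379 + 288 + 234 + 280 + 118 + 211 + 288 + 321 + 301 + 363 + 220 + 99 + 371 + 306 + 181 + 269 = 4513 GB.
⌈4513 / 400⌉ = 12.

12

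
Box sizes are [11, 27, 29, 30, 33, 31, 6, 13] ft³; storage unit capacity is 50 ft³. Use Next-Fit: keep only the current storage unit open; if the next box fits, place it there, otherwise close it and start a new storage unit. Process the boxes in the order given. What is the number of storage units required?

5 storage units

Put 11 ft³ in storage unit 1; 39 ft³ remain.
Put 27 ft³ in storage unit 1; 12 ft³ remain.
Put 29 ft³ in storage unit 2; 21 ft³ remain.
Put 30 ft³ in storage unit 3; 20 ft³ remain.
Put 33 ft³ in storage unit 4; 17 ft³ remain.
Put 31 ft³ in storage unit 5; 19 ft³ remain.
Put 6 ft³ in storage unit 5; 13 ft³ remain.
Put 13 ft³ in storage unit 5; 0 ft³ remain.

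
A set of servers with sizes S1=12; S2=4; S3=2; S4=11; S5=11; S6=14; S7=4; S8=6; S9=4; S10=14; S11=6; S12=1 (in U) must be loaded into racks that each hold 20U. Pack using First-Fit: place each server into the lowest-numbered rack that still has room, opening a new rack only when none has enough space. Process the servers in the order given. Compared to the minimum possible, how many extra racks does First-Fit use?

0

First-Fit: [12,4,2,1] [11,4,4] [11,6] [14,6] [14] → 5 racks.
Total size 89U; any packing needs at least ⌈89/20⌉ = 5 racks.
So 5 is already optimal.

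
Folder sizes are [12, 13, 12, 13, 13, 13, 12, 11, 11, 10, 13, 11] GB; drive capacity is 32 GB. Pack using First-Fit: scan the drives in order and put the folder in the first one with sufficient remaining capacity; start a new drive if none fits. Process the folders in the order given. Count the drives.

Put 12 GB in drive 1; 20 GB remain.
Put 13 GB in drive 1; 7 GB remain.
Put 12 GB in drive 2; 20 GB remain.
Put 13 GB in drive 2; 7 GB remain.
Put 13 GB in drive 3; 19 GB remain.
Put 13 GB in drive 3; 6 GB remain.
Put 12 GB in drive 4; 20 GB remain.
Put 11 GB in drive 4; 9 GB remain.
Put 11 GB in drive 5; 21 GB remain.
Put 10 GB in drive 5; 11 GB remain.
Put 13 GB in drive 6; 19 GB remain.
Put 11 GB in drive 5; 0 GB remain.

6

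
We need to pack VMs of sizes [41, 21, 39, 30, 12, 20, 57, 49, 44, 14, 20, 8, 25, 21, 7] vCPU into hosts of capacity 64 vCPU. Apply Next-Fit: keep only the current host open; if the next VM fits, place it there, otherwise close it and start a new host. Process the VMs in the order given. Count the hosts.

host 1: place 41 vCPU, 23 vCPU left
host 1: place 21 vCPU, 2 vCPU left
host 2: place 39 vCPU, 25 vCPU left
host 3: place 30 vCPU, 34 vCPU left
host 3: place 12 vCPU, 22 vCPU left
host 3: place 20 vCPU, 2 vCPU left
host 4: place 57 vCPU, 7 vCPU left
host 5: place 49 vCPU, 15 vCPU left
host 6: place 44 vCPU, 20 vCPU left
host 6: place 14 vCPU, 6 vCPU left
host 7: place 20 vCPU, 44 vCPU left
host 7: place 8 vCPU, 36 vCPU left
host 7: place 25 vCPU, 11 vCPU left
host 8: place 21 vCPU, 43 vCPU left
host 8: place 7 vCPU, 36 vCPU left
Final hosts: [41,21] [39] [30,12,20] [57] [49] [44,14] [20,8,25] [21,7].

8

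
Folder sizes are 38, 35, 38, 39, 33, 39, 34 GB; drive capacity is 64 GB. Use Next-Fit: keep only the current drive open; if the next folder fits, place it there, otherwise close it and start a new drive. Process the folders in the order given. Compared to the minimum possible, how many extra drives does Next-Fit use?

Next-Fit: [38] [35] [38] [39] [33] [39] [34] → 7 drives.
7 folders exceed 32 GB (half the capacity), and no two of those can share a drive, so at least 7 drives are needed.
So 7 is already optimal.

0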